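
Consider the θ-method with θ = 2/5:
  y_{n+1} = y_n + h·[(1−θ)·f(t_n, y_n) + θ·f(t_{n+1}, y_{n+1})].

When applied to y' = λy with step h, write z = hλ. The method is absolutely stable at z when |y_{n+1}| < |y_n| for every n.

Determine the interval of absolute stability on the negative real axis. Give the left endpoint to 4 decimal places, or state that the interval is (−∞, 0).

z∈(-10.0000,0).

Set f=λy, z=hλ:
  y_{n+1} = y_n + z·[3/5·y_n + 2/5·y_{n+1}] ⇒ (1 − 2/5z)y_{n+1} = (1 + 3/5z)y_n
  R(z) = (1 + 3/5z)/(1 − 2/5z).

Need |R(x)|<1, x<0.
x=-1.34: |R|=0.1276
R=−1: 1+3/5x = −1+2/5x ⇒ -1/5x=2 ⇒ x=2/(-1/5)=-10.0000
Confirm numerically:
  x=-9.636: |R|=0.98500 <1
  x=-6.249: |R|=0.78563 <1
  x=-5.216: |R|=0.68999 <1
  x=-4.396: |R|=0.59368 <1
  x=-10.553: |R|=1.02118 >1
  x=-10.305: |R|=1.01191 >1
  x=-10.098: |R|=1.00389 >1
Stable set (-10.0000, 0).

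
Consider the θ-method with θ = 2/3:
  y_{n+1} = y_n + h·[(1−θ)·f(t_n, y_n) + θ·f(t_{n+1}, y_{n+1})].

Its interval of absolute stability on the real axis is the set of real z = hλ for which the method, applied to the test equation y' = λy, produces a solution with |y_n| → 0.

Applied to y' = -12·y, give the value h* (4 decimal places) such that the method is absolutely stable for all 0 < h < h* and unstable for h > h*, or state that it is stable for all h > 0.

Set f=λy, z=hλ:
  y_{n+1} = y_n + z·[1/3·y_n + 2/3·y_{n+1}] ⇒ (1 − 2/3z)y_{n+1} = (1 + 1/3z)y_n
  Hence R(z) = (1 + 1/3z)/(1 − 2/3z).

Need |R(x)|<1, x<0.
x=-1.74: |R|=0.1944
x=-2: |R|=0.1429
x=-10: |R|=0.3043
x=-100: |R|=0.4778
θ=2/3≥1/2 ⇒ |1+1/3x|<|1−2/3x| ∀x<0 ⇒ interval (−∞,0).

interval (−∞, 0). Any h>0 works for λ=-12.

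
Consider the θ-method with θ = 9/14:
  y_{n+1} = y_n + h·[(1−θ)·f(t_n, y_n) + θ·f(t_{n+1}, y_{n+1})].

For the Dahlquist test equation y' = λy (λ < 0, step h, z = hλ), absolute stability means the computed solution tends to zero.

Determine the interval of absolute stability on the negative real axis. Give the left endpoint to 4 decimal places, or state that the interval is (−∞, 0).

On y'=λy, z=hλ:
  y_{n+1} = y_n + z·[5/14·y_n + 9/14·y_{n+1}] ⇒ (1 − 9/14z)y_{n+1} = (1 + 5/14z)y_n
  Hence R(z) = (1 + 5/14z)/(1 − 9/14z).

Boundary: |R(x)|=1, x<0.
x=-1: |R|=0.3913
x=-2: |R|=0.1250
x=-10: |R|=0.3462
x=-100: |R|=0.5317
θ=9/14≥1/2 ⇒ |1+5/14x|<|1−9/14x| ∀x<0 ⇒ unbounded interval.

(−∞, 0) — no finite endpoint.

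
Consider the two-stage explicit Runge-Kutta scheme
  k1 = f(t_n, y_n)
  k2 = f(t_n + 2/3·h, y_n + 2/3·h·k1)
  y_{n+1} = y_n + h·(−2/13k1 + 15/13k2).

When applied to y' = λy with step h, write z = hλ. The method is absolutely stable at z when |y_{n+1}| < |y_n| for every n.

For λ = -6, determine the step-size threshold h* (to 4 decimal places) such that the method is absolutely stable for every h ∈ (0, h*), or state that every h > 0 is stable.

(-1.3000,0); λ=-6 ⇒ h* = (13/10)/6 = 0.2167.

With y'=λy (z=hλ):
  k1=λy_n ⇒ h·k1=z·y_n;  k2=λ(1+2/3z)y_n ⇒ h·k2=z(1+2/3z)y_n
  y_{n+1}/y_n = 1 − 2/13z + 15/13z(1+2/3z) = 1 + z + 10/13z²
  R(z) = 1 + z + 10/13z².

Find x<0 with |R(x)|<1.
x=-1.14: |R|=0.8597
R=1: x+10/13x²=0 ⇒ x=−13/10=-1.3000; min R=1−1/(4·10/13)=0.6750>−1
Confirm numerically:
  x=-1.238: |R|=0.94096 <1
  x=-0.721: |R|=0.67888 <1
  x=-0.708: |R|=0.67759 <1
  x=-1.785: |R|=1.66594 >1
  x=-1.644: |R|=1.43503 >1
  x=-1.510: |R|=1.24392 >1
Stable set (-1.3000, 0).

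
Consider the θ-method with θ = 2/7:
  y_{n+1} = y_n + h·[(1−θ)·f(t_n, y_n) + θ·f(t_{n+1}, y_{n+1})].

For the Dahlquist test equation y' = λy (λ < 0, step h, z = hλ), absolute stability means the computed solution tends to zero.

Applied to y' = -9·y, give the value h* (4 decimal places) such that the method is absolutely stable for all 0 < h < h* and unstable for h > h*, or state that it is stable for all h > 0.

On y'=λy, z=hλ:
  y_{n+1} = y_n + z·[5/7·y_n + 2/7·y_{n+1}] ⇒ (1 − 2/7z)y_{n+1} = (1 + 5/7z)y_n
  ⇒ R(z) = (1 + 5/7z)/(1 − 2/7z).

Need |R(x)|<1, x<0.
x=-1.55: |R|=0.0743
R=−1: 1+5/7x = −1+2/7x ⇒ -3/7x=2 ⇒ x=2/(-3/7)=-4.6667
Confirm numerically:
  x=-4.592: |R|=0.98616 <1
  x=-4.259: |R|=0.92119 <1
  x=-3.669: |R|=0.79125 <1
  x=-2.677: |R|=0.51684 <1
  x=-5.250: |R|=1.10000 >1
  x=-4.969: |R|=1.05355 >1
  x=-4.915: |R|=1.04427 >1
So |R|<1 on (-4.6667, 0).

(-4.6667,0); λ=-9 ⇒ h* = (14/3)/9 = 0.5185.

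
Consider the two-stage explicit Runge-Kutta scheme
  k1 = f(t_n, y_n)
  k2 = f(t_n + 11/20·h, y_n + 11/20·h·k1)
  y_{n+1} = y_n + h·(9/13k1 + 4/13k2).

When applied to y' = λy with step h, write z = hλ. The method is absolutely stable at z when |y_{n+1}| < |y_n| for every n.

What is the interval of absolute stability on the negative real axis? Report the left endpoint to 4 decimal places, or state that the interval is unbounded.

Set f=λy, z=hλ:
  k1=λy_n ⇒ h·k1=z·y_n;  k2=λ(1+11/20z)y_n ⇒ h·k2=z(1+11/20z)y_n
  y_{n+1}/y_n = 1 + 9/13z + 4/13z(1+11/20z) = 1 + z + 11/65z²
  Hence R(z) = 1 + z + 11/65z².

Find x<0 with |R(x)|<1.
x=-1.45: |R|=0.0942
R=1: x+11/65x²=0 ⇒ x=−65/11=-5.9091; min R=1−1/(4·11/65)=-0.4773>−1
Confirm numerically:
  x=-5.322: |R|=0.47124 <1
  x=-5.106: |R|=0.30606 <1
  x=-5.075: |R|=0.28364 <1
  x=-4.807: |R|=0.10346 <1
  x=-6.275: |R|=1.38857 >1
  x=-6.044: |R|=1.13799 >1
Interval (-5.9091, 0).

z∈(-5.9091,0).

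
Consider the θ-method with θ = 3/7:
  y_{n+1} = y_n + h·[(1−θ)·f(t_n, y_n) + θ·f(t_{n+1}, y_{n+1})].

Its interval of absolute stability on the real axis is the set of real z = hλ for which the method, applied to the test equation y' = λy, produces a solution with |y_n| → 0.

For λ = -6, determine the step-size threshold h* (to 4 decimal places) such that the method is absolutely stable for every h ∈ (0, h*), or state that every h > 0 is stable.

(-14.0000,0); λ=-6 ⇒ h* = (14)/6 = 2.3333.

Set f=λy, z=hλ:
  y_{n+1} = y_n + z·[4/7·y_n + 3/7·y_{n+1}] ⇒ (1 − 3/7z)y_{n+1} = (1 + 4/7z)y_n
  ⇒ R(z) = (1 + 4/7z)/(1 − 3/7z).

Need |R(x)|<1, x<0.
x=-1.49: |R|=0.0907
R=−1: 1+4/7x = −1+3/7x ⇒ -1/7x=2 ⇒ x=2/(-1/7)=-14.0000
Confirm numerically:
  x=-11.120: |R|=0.92864 <1
  x=-9.261: |R|=0.86376 <1
  x=-8.963: |R|=0.85137 <1
  x=-14.505: |R|=1.01000 >1
  x=-14.315: |R|=1.00631 >1
Interval (-14.0000, 0).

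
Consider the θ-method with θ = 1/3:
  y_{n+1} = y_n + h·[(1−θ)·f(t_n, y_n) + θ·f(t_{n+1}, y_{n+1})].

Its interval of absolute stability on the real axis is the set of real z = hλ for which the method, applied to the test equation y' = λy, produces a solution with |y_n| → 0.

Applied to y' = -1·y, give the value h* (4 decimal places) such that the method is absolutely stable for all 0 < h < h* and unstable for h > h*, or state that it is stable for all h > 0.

(-6.0000,0); λ=-1 ⇒ h* = (6)/1 = 6.0000.

Set f=λy, z=hλ:
  y_{n+1} = y_n + z·[2/3·y_n + 1/3·y_{n+1}] ⇒ (1 − 1/3z)y_{n+1} = (1 + 2/3z)y_n
  R(z) = (1 + 2/3z)/(1 − 1/3z).

Find x<0 with |R(x)|<1.
x=-1.54: |R|=0.0176
R=−1: 1+2/3x = −1+1/3x ⇒ -1/3x=2 ⇒ x=2/(-1/3)=-6.0000
Confirm numerically:
  x=-5.949: |R|=0.99430 <1
  x=-3.750: |R|=0.66667 <1
  x=-3.328: |R|=0.57775 <1
  x=-6.429: |R|=1.04550 >1
  x=-6.409: |R|=1.04347 >1
  x=-6.245: |R|=1.02650 >1
Stable set (-6.0000, 0).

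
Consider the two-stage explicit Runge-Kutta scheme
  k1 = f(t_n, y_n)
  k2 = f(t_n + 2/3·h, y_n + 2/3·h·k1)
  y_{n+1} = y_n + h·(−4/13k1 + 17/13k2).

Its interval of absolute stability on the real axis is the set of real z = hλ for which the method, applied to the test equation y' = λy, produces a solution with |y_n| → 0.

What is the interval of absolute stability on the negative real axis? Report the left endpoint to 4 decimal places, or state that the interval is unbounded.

With y'=λy (z=hλ):
  k1=λy_n ⇒ h·k1=z·y_n;  k2=λ(1+2/3z)y_n ⇒ h·k2=z(1+2/3z)y_n
  y_{n+1}/y_n = 1 − 4/13z + 17/13z(1+2/3z) = 1 + z + 34/39z²
  ⇒ R(z) = 1 + z + 34/39z².

Solve |R(x)|<1 on ℝ⁻.
x=-0.39: |R|=0.7426
R=1: x+34/39x²=0 ⇒ x=−39/34=-1.1471; min R=1−1/(4·34/39)=0.7132>−1
Confirm numerically:
  x=-0.970: |R|=0.85027 <1
  x=-0.859: |R|=0.78428 <1
  x=-0.534: |R|=0.71460 <1
  x=-0.493: |R|=0.71889 <1
  x=-1.252: |R|=1.11454 >1
  x=-1.182: |R|=1.03601 >1
Interval (-1.1471, 0).

z∈(-1.1471,0).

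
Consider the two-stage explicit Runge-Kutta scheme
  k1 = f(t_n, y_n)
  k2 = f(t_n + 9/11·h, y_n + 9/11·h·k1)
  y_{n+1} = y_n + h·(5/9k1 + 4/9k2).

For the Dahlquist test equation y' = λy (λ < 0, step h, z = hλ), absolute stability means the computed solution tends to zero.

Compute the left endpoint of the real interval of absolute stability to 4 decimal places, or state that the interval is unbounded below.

Test eqn y'=λy, z=hλ:
  k1=λy_n ⇒ h·k1=z·y_n;  k2=λ(1+9/11z)y_n ⇒ h·k2=z(1+9/11z)y_n
  y_{n+1}/y_n = 1 + 5/9z + 4/9z(1+9/11z) = 1 + z + 4/11z²
  ⇒ R(z) = 1 + z + 4/11z².

Boundary: |R(x)|=1, x<0.
x=-1.52: |R|=0.3201
R=1: x+4/11x²=0 ⇒ x=−11/4=-2.7500; min R=1−1/(4·4/11)=0.3125>−1
Confirm numerically:
  x=-1.895: |R|=0.41083 <1
  x=-1.702: |R|=0.35138 <1
  x=-1.384: |R|=0.31253 <1
  x=-3.162: |R|=1.47373 >1
  x=-2.843: |R|=1.09615 >1
  x=-2.812: |R|=1.06340 >1
So |R|<1 on (-2.7500, 0).

left endpoint -2.7500.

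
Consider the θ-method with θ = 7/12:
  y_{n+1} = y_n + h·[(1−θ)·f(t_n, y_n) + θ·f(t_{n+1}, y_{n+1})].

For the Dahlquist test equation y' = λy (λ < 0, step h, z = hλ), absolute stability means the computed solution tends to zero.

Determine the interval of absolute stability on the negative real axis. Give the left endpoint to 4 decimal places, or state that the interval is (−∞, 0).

interval (−∞, 0).

Set f=λy, z=hλ:
  y_{n+1} = y_n + z·[5/12·y_n + 7/12·y_{n+1}] ⇒ (1 − 7/12z)y_{n+1} = (1 + 5/12z)y_n
  R(z) = (1 + 5/12z)/(1 − 7/12z).

Need |R(x)|<1, x<0.
x=-0.89: |R|=0.4142
x=-2: |R|=0.0769
x=-10: |R|=0.4634
x=-100: |R|=0.6854
θ=7/12≥1/2 ⇒ |1+5/12x|<|1−7/12x| ∀x<0 ⇒ interval (−∞,0).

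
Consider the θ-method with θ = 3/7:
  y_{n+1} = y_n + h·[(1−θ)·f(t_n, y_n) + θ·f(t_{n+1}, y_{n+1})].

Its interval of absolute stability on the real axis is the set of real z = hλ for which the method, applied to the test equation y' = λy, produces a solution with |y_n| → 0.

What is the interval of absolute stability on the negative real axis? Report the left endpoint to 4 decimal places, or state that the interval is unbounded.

z∈(-14.0000,0).

Set f=λy, z=hλ:
  y_{n+1} = y_n + z·[4/7·y_n + 3/7·y_{n+1}] ⇒ (1 − 3/7z)y_{n+1} = (1 + 4/7z)y_n
  R(z) = (1 + 4/7z)/(1 − 3/7z).

Need |R(x)|<1, x<0.
x=-0.91: |R|=0.3453
R=−1: 1+4/7x = −1+3/7x ⇒ -1/7x=2 ⇒ x=2/(-1/7)=-14.0000
Confirm numerically:
  x=-12.439: |R|=0.96478 <1
  x=-11.054: |R|=0.92665 <1
  x=-7.884: |R|=0.80047 <1
  x=-5.847: |R|=0.66778 <1
  x=-14.382: |R|=1.00762 >1
  x=-14.352: |R|=1.00703 >1
Stable set (-14.0000, 0).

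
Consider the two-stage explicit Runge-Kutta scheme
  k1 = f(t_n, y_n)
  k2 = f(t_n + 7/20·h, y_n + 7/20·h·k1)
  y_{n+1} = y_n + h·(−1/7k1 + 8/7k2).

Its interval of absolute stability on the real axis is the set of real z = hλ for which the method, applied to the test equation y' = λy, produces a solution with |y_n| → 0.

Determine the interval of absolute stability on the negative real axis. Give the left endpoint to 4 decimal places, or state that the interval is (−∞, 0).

(-2.5000, 0).

Set f=λy, z=hλ:
  k1=λy_n ⇒ h·k1=z·y_n;  k2=λ(1+7/20z)y_n ⇒ h·k2=z(1+7/20z)y_n
  y_{n+1}/y_n = 1 − 1/7z + 8/7z(1+7/20z) = 1 + z + 2/5z²
  R(z) = 1 + z + 2/5z².

Find x<0 with |R(x)|<1.
x=-0.99: |R|=0.4020
R=1: x+2/5x²=0 ⇒ x=−5/2=-2.5000; min R=1−1/(4·2/5)=0.3750>−1
Confirm numerically:
  x=-1.896: |R|=0.54193 <1
  x=-1.758: |R|=0.47823 <1
  x=-1.188: |R|=0.37654 <1
  x=-2.996: |R|=1.59441 >1
  x=-2.782: |R|=1.31381 >1
  x=-2.662: |R|=1.17250 >1
Stable set (-2.5000, 0).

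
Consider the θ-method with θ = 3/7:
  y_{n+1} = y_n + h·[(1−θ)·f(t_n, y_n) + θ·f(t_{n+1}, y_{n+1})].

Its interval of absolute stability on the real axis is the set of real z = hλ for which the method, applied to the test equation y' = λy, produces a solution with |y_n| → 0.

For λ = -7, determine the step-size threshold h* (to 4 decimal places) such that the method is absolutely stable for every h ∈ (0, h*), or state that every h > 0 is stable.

On y'=λy, z=hλ:
  y_{n+1} = y_n + z·[4/7·y_n + 3/7·y_{n+1}] ⇒ (1 − 3/7z)y_{n+1} = (1 + 4/7z)y_n
  ⇒ R(z) = (1 + 4/7z)/(1 − 3/7z).

Find x<0 with |R(x)|<1.
x=-0.88: |R|=0.3610
R=−1: 1+4/7x = −1+3/7x ⇒ -1/7x=2 ⇒ x=2/(-1/7)=-14.0000
Confirm numerically:
  x=-13.853: |R|=0.99697 <1
  x=-12.181: |R|=0.95823 <1
  x=-8.408: |R|=0.82646 <1
  x=-14.423: |R|=1.00841 >1
  x=-14.385: |R|=1.00768 >1
Interval (-14.0000, 0).

(-14.0000,0); λ=-7 ⇒ h* = (14)/7 = 2.0000.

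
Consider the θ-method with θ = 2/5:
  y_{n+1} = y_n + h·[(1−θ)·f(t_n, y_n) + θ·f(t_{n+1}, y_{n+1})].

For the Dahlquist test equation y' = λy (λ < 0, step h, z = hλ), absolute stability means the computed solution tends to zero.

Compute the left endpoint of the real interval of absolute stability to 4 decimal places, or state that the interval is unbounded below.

With y'=λy (z=hλ):
  y_{n+1} = y_n + z·[3/5·y_n + 2/5·y_{n+1}] ⇒ (1 − 2/5z)y_{n+1} = (1 + 3/5z)y_n
  so R(z) = (1 + 3/5z)/(1 − 2/5z).

Solve |R(x)|<1 on ℝ⁻.
x=-1.44: |R|=0.0863
R=−1: 1+3/5x = −1+2/5x ⇒ -1/5x=2 ⇒ x=2/(-1/5)=-10.0000
Confirm numerically:
  x=-5.478: |R|=0.71660 <1
  x=-5.128: |R|=0.68065 <1
  x=-4.700: |R|=0.63194 <1
  x=-10.600: |R|=1.02290 >1
  x=-10.508: |R|=1.01953 >1
So |R|<1 on (-10.0000, 0).

z* = -10.0000.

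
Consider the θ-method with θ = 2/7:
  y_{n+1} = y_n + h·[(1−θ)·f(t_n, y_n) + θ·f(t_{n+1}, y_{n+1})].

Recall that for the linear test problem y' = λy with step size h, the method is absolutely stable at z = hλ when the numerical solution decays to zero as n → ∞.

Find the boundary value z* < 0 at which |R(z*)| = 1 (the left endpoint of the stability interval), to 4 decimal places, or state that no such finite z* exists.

left endpoint -4.6667.

On y'=λy, z=hλ:
  y_{n+1} = y_n + z·[5/7·y_n + 2/7·y_{n+1}] ⇒ (1 − 2/7z)y_{n+1} = (1 + 5/7z)y_n
  Hence R(z) = (1 + 5/7z)/(1 − 2/7z).

Find x<0 with |R(x)|<1.
x=-1.1: |R|=0.1630
R=−1: 1+5/7x = −1+2/7x ⇒ -3/7x=2 ⇒ x=2/(-3/7)=-4.6667
Confirm numerically:
  x=-4.277: |R|=0.92484 <1
  x=-3.683: |R|=0.79458 <1
  x=-2.525: |R|=0.46680 <1
  x=-5.173: |R|=1.08757 >1
  x=-4.941: |R|=1.04875 >1
  x=-4.746: |R|=1.01443 >1
So |R|<1 on (-4.6667, 0).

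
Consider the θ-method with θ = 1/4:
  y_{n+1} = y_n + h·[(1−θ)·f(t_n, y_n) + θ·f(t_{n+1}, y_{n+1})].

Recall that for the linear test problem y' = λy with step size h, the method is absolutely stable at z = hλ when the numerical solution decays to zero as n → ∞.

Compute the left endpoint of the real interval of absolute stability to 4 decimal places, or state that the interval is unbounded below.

Test eqn y'=λy, z=hλ:
  y_{n+1} = y_n + z·[3/4·y_n + 1/4·y_{n+1}] ⇒ (1 − 1/4z)y_{n+1} = (1 + 3/4z)y_n
  so R(z) = (1 + 3/4z)/(1 − 1/4z).

Find x<0 with |R(x)|<1.
x=-0.96: |R|=0.2258
R=−1: 1+3/4x = −1+1/4x ⇒ -1/2x=2 ⇒ x=2/(-1/2)=-4.0000
Confirm numerically:
  x=-3.853: |R|=0.96256 <1
  x=-3.425: |R|=0.84512 <1
  x=-2.050: |R|=0.35537 <1
  x=-1.700: |R|=0.19298 <1
  x=-4.331: |R|=1.07946 >1
  x=-4.099: |R|=1.02445 >1
Stable set (-4.0000, 0).

z* = -4.0000.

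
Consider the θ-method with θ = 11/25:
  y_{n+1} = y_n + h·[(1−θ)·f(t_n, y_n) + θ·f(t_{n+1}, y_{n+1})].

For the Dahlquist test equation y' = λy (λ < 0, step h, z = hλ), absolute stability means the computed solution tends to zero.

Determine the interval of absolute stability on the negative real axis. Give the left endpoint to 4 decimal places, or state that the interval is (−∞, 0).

(-16.6667, 0).

With y'=λy (z=hλ):
  y_{n+1} = y_n + z·[14/25·y_n + 11/25·y_{n+1}] ⇒ (1 − 11/25z)y_{n+1} = (1 + 14/25z)y_n
  R(z) = (1 + 14/25z)/(1 − 11/25z).

Find x<0 with |R(x)|<1.
x=-0.64: |R|=0.5006
R=−1: 1+14/25x = −1+11/25x ⇒ -3/25x=2 ⇒ x=2/(-3/25)=-16.6667
Confirm numerically:
  x=-14.405: |R|=0.96302 <1
  x=-12.601: |R|=0.92545 <1
  x=-10.490: |R|=0.86801 <1
  x=-7.662: |R|=0.75280 <1
  x=-17.220: |R|=1.00774 >1
  x=-17.202: |R|=1.00750 >1
  x=-16.741: |R|=1.00107 >1
Stable set (-16.6667, 0).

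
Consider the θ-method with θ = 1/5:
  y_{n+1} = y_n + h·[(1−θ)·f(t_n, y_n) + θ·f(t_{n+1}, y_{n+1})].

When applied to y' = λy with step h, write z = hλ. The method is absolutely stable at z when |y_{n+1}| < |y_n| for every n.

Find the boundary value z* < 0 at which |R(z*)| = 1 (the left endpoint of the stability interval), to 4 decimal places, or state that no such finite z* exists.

Set f=λy, z=hλ:
  y_{n+1} = y_n + z·[4/5·y_n + 1/5·y_{n+1}] ⇒ (1 − 1/5z)y_{n+1} = (1 + 4/5z)y_n
  R(z) = (1 + 4/5z)/(1 − 1/5z).

Need |R(x)|<1, x<0.
x=-1.33: |R|=0.0506
R=−1: 1+4/5x = −1+1/5x ⇒ -3/5x=2 ⇒ x=2/(-3/5)=-3.3333
Confirm numerically:
  x=-2.576: |R|=0.70011 <1
  x=-2.470: |R|=0.65328 <1
  x=-2.334: |R|=0.59122 <1
  x=-3.712: |R|=1.13039 >1
  x=-3.598: |R|=1.09235 >1
Stable set (-3.3333, 0).

left endpoint -3.3333.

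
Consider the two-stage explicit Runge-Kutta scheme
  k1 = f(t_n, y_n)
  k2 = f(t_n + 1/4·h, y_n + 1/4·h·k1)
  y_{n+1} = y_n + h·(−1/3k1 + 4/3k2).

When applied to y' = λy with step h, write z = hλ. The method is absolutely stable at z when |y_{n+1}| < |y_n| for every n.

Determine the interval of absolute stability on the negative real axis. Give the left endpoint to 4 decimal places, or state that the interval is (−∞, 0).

Test eqn y'=λy, z=hλ:
  k1=λy_n ⇒ h·k1=z·y_n;  k2=λ(1+1/4z)y_n ⇒ h·k2=z(1+1/4z)y_n
  y_{n+1}/y_n = 1 − 1/3z + 4/3z(1+1/4z) = 1 + z + 1/3z²
  Hence R(z) = 1 + z + 1/3z².

Need |R(x)|<1, x<0.
x=-0.51: |R|=0.5767
R=1: x+1/3x²=0 ⇒ x=−3=-3.0000; min R=1−1/(4·1/3)=0.2500>−1
Confirm numerically:
  x=-2.962: |R|=0.96248 <1
  x=-2.441: |R|=0.54516 <1
  x=-1.799: |R|=0.27980 <1
  x=-1.625: |R|=0.25521 <1
  x=-3.323: |R|=1.35778 >1
  x=-3.304: |R|=1.33481 >1
  x=-3.278: |R|=1.30376 >1
Stable set (-3.0000, 0).

z∈(-3.0000,0).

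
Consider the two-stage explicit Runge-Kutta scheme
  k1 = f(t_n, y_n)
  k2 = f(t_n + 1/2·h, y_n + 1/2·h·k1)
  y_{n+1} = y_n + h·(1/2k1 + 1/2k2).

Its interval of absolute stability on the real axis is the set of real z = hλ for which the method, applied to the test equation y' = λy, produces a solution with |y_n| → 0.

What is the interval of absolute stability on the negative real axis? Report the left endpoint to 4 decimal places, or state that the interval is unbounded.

(-4.0000, 0).

Set f=λy, z=hλ:
  k1=λy_n ⇒ h·k1=z·y_n;  k2=λ(1+1/2z)y_n ⇒ h·k2=z(1+1/2z)y_n
  y_{n+1}/y_n = 1 + 1/2z + 1/2z(1+1/2z) = 1 + z + 1/4z²
  Hence R(z) = 1 + z + 1/4z².

Need |R(x)|<1, x<0.
x=-1.67: |R|=0.0272
R=1: x+1/4x²=0 ⇒ x=−4=-4.0000; min R=1−1/(4·1/4)=0.0000>−1
Confirm numerically:
  x=-3.676: |R|=0.70224 <1
  x=-3.055: |R|=0.27826 <1
  x=-2.532: |R|=0.07076 <1
  x=-4.397: |R|=1.43640 >1
  x=-4.077: |R|=1.07848 >1
So |R|<1 on (-4.0000, 0).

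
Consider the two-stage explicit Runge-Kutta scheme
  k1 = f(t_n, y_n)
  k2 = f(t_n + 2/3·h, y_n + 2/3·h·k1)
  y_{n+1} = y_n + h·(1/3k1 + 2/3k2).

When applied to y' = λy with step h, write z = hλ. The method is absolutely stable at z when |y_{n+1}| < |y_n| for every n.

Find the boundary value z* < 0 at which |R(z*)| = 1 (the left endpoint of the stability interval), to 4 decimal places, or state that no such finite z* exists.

With y'=λy (z=hλ):
  k1=λy_n ⇒ h·k1=z·y_n;  k2=λ(1+2/3z)y_n ⇒ h·k2=z(1+2/3z)y_n
  y_{n+1}/y_n = 1 + 1/3z + 2/3z(1+2/3z) = 1 + z + 4/9z²
  so R(z) = 1 + z + 4/9z².

Boundary: |R(x)|=1, x<0.
x=-0.78: |R|=0.4904
R=1: x+4/9x²=0 ⇒ x=−9/4=-2.2500; min R=1−1/(4·4/9)=0.4375>−1
Confirm numerically:
  x=-2.197: |R|=0.94825 <1
  x=-1.833: |R|=0.66028 <1
  x=-1.748: |R|=0.61000 <1
  x=-2.683: |R|=1.51633 >1
  x=-2.531: |R|=1.31609 >1
Stable set (-2.2500, 0).

left endpoint -2.2500.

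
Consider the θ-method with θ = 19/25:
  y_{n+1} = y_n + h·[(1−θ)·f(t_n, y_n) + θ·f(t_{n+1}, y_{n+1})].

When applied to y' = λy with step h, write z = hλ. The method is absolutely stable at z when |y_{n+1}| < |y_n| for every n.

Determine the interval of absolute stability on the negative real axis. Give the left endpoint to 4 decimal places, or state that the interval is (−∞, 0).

(−∞, 0) — no finite endpoint.

On y'=λy, z=hλ:
  y_{n+1} = y_n + z·[6/25·y_n + 19/25·y_{n+1}] ⇒ (1 − 19/25z)y_{n+1} = (1 + 6/25z)y_n
  so R(z) = (1 + 6/25z)/(1 − 19/25z).

Need |R(x)|<1, x<0.
x=-0.35: |R|=0.7235
x=-2: |R|=0.2063
x=-10: |R|=0.1628
x=-100: |R|=0.2987
θ=19/25≥1/2 ⇒ |1+6/25x|<|1−19/25x| ∀x<0 ⇒ stable on all of ℝ⁻.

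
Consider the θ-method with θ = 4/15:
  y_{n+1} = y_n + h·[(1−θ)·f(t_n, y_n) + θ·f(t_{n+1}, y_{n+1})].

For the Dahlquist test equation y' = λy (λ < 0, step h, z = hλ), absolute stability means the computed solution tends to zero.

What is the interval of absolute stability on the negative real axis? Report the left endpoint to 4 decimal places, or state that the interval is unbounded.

z∈(-4.2857,0).

With y'=λy (z=hλ):
  y_{n+1} = y_n + z·[11/15·y_n + 4/15·y_{n+1}] ⇒ (1 − 4/15z)y_{n+1} = (1 + 11/15z)y_n
  Hence R(z) = (1 + 11/15z)/(1 − 4/15z).

Solve |R(x)|<1 on ℝ⁻.
x=-0.33: |R|=0.6967
R=−1: 1+11/15x = −1+4/15x ⇒ -7/15x=2 ⇒ x=2/(-7/15)=-4.2857
Confirm numerically:
  x=-3.235: |R|=0.73676 <1
  x=-2.318: |R|=0.43251 <1
  x=-2.048: |R|=0.32459 <1
  x=-1.871: |R|=0.24822 <1
  x=-4.842: |R|=1.11330 >1
  x=-4.827: |R|=1.11044 >1
So |R|<1 on (-4.2857, 0).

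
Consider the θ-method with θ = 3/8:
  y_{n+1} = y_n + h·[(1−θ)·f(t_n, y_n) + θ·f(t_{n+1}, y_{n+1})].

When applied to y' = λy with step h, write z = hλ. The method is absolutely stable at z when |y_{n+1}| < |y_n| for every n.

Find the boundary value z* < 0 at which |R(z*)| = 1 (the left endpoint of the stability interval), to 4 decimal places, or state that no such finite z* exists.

With y'=λy (z=hλ):
  y_{n+1} = y_n + z·[5/8·y_n + 3/8·y_{n+1}] ⇒ (1 − 3/8z)y_{n+1} = (1 + 5/8z)y_n
  R(z) = (1 + 5/8z)/(1 − 3/8z).

Find x<0 with |R(x)|<1.
x=-1.62: |R|=0.0078
R=−1: 1+5/8x = −1+3/8x ⇒ -1/4x=2 ⇒ x=2/(-1/4)=-8.0000
Confirm numerically:
  x=-7.733: |R|=0.98288 <1
  x=-4.358: |R|=0.65436 <1
  x=-3.360: |R|=0.48673 <1
  x=-8.560: |R|=1.03325 >1
  x=-8.260: |R|=1.01586 >1
  x=-8.056: |R|=1.00348 >1
Stable set (-8.0000, 0).

left endpoint -8.0000.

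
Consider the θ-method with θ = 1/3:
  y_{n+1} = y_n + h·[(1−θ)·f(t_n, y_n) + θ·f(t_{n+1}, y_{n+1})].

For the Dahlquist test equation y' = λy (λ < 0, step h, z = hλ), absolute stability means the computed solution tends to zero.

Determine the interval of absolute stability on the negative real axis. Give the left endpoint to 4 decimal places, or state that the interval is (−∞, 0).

With y'=λy (z=hλ):
  y_{n+1} = y_n + z·[2/3·y_n + 1/3·y_{n+1}] ⇒ (1 − 1/3z)y_{n+1} = (1 + 2/3z)y_n
  so R(z) = (1 + 2/3z)/(1 − 1/3z).

Need |R(x)|<1, x<0.
x=-1.56: |R|=0.0263
R=−1: 1+2/3x = −1+1/3x ⇒ -1/3x=2 ⇒ x=2/(-1/3)=-6.0000
Confirm numerically:
  x=-5.522: |R|=0.94391 <1
  x=-4.725: |R|=0.83495 <1
  x=-3.337: |R|=0.57977 <1
  x=-2.786: |R|=0.44452 <1
  x=-6.576: |R|=1.06015 >1
  x=-6.232: |R|=1.02513 >1
  x=-6.228: |R|=1.02471 >1
So |R|<1 on (-6.0000, 0).

z∈(-6.0000,0).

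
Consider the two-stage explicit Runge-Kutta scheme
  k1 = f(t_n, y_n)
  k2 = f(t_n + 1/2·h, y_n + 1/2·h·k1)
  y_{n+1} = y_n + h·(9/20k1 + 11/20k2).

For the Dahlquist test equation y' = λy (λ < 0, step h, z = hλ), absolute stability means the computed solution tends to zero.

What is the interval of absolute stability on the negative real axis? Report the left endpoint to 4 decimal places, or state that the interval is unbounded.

(-3.6364, 0).

On y'=λy, z=hλ:
  k1=λy_n ⇒ h·k1=z·y_n;  k2=λ(1+1/2z)y_n ⇒ h·k2=z(1+1/2z)y_n
  y_{n+1}/y_n = 1 + 9/20z + 11/20z(1+1/2z) = 1 + z + 11/40z²
  R(z) = 1 + z + 11/40z².

Need |R(x)|<1, x<0.
x=-1.05: |R|=0.2532
R=1: x+11/40x²=0 ⇒ x=−40/11=-3.6364; min R=1−1/(4·11/40)=0.0909>−1
Confirm numerically:
  x=-3.282: |R|=0.68017 <1
  x=-2.682: |R|=0.29611 <1
  x=-2.632: |R|=0.27304 <1
  x=-2.616: |R|=0.26595 <1
  x=-4.168: |R|=1.60936 >1
  x=-3.828: |R|=1.20174 >1
Stable set (-3.6364, 0).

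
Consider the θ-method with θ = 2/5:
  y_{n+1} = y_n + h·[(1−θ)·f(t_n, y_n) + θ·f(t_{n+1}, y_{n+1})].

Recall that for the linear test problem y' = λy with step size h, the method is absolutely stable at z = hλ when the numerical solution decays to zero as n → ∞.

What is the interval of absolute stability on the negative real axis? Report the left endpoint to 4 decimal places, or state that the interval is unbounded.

z∈(-10.0000,0).

With y'=λy (z=hλ):
  y_{n+1} = y_n + z·[3/5·y_n + 2/5·y_{n+1}] ⇒ (1 − 2/5z)y_{n+1} = (1 + 3/5z)y_n
  R(z) = (1 + 3/5z)/(1 − 2/5z).

Boundary: |R(x)|=1, x<0.
x=-1.44: |R|=0.0863
R=−1: 1+3/5x = −1+2/5x ⇒ -1/5x=2 ⇒ x=2/(-1/5)=-10.0000
Confirm numerically:
  x=-9.229: |R|=0.96713 <1
  x=-4.252: |R|=0.57435 <1
  x=-4.094: |R|=0.55217 <1
  x=-4.083: |R|=0.55058 <1
  x=-10.227: |R|=1.00892 >1
  x=-10.027: |R|=1.00108 >1
Stable set (-10.0000, 0).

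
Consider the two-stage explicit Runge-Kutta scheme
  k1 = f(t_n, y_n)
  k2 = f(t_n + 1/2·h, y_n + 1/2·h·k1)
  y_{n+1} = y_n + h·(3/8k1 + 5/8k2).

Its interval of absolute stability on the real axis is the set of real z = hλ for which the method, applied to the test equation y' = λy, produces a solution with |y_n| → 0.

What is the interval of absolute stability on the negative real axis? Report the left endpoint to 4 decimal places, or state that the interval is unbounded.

z∈(-3.2000,0).

Set f=λy, z=hλ:
  k1=λy_n ⇒ h·k1=z·y_n;  k2=λ(1+1/2z)y_n ⇒ h·k2=z(1+1/2z)y_n
  y_{n+1}/y_n = 1 + 3/8z + 5/8z(1+1/2z) = 1 + z + 5/16z²
  so R(z) = 1 + z + 5/16z².

Boundary: |R(x)|=1, x<0.
x=-1.01: |R|=0.3088
R=1: x+5/16x²=0 ⇒ x=−16/5=-3.2000; min R=1−1/(4·5/16)=0.2000>−1
Confirm numerically:
  x=-2.638: |R|=0.53670 <1
  x=-2.425: |R|=0.41270 <1
  x=-1.604: |R|=0.20000 <1
  x=-3.766: |R|=1.66611 >1
  x=-3.375: |R|=1.18457 >1
  x=-3.330: |R|=1.13528 >1
Interval (-3.2000, 0).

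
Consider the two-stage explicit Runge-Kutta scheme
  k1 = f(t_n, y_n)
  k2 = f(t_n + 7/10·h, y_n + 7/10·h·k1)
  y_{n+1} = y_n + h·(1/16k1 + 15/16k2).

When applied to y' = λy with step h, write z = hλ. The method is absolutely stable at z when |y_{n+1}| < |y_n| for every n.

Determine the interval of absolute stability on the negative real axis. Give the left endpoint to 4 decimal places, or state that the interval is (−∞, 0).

z∈(-1.5238,0).

Test eqn y'=λy, z=hλ:
  k1=λy_n ⇒ h·k1=z·y_n;  k2=λ(1+7/10z)y_n ⇒ h·k2=z(1+7/10z)y_n
  y_{n+1}/y_n = 1 + 1/16z + 15/16z(1+7/10z) = 1 + z + 21/32z²
  Hence R(z) = 1 + z + 21/32z².

Solve |R(x)|<1 on ℝ⁻.
x=-0.83: |R|=0.6221
R=1: x+21/32x²=0 ⇒ x=−32/21=-1.5238; min R=1−1/(4·21/32)=0.6190>−1
Confirm numerically:
  x=-1.347: |R|=0.84371 <1
  x=-1.333: |R|=0.83308 <1
  x=-0.938: |R|=0.63940 <1
  x=-0.777: |R|=0.61920 <1
  x=-2.096: |R|=1.78705 >1
  x=-1.557: |R|=1.03391 >1
Interval (-1.5238, 0).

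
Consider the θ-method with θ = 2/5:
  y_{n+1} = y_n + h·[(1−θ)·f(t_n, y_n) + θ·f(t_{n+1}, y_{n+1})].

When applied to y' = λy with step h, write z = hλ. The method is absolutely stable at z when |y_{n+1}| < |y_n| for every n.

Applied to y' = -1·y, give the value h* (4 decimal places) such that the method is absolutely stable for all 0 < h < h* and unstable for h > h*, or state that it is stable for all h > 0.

Set f=λy, z=hλ:
  y_{n+1} = y_n + z·[3/5·y_n + 2/5·y_{n+1}] ⇒ (1 − 2/5z)y_{n+1} = (1 + 3/5z)y_n
  ⇒ R(z) = (1 + 3/5z)/(1 − 2/5z).

Boundary: |R(x)|=1, x<0.
x=-1.35: |R|=0.1234
R=−1: 1+3/5x = −1+2/5x ⇒ -1/5x=2 ⇒ x=2/(-1/5)=-10.0000
Confirm numerically:
  x=-8.703: |R|=0.94211 <1
  x=-8.580: |R|=0.93592 <1
  x=-6.168: |R|=0.77896 <1
  x=-4.857: |R|=0.65047 <1
  x=-10.239: |R|=1.00938 >1
  x=-10.139: |R|=1.00550 >1
  x=-10.037: |R|=1.00148 >1
Interval (-10.0000, 0).

(-10.0000,0); λ=-1 ⇒ h* = (10)/1 = 10.0000.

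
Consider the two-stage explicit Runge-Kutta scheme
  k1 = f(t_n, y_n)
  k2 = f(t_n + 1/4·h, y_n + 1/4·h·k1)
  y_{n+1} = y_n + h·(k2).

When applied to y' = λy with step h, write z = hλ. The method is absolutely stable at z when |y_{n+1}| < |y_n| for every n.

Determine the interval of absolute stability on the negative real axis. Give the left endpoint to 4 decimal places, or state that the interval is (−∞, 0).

Set f=λy, z=hλ:
  k1=λy_n ⇒ h·k1=z·y_n;  k2=λ(1+1/4z)y_n ⇒ h·k2=z(1+1/4z)y_n
  y_{n+1}/y_n = 1 + z(1+1/4z) = 1 + z + 1/4z²
  ⇒ R(z) = 1 + z + 1/4z².

Boundary: |R(x)|=1, x<0.
x=-1.19: |R|=0.1640
R=1: x+1/4x²=0 ⇒ x=−4=-4.0000; min R=1−1/(4·1/4)=0.0000>−1
Confirm numerically:
  x=-2.951: |R|=0.22610 <1
  x=-2.625: |R|=0.09766 <1
  x=-1.747: |R|=0.01600 <1
  x=-1.611: |R|=0.03783 <1
  x=-4.597: |R|=1.68610 >1
  x=-4.382: |R|=1.41848 >1
  x=-4.355: |R|=1.38651 >1
Interval (-4.0000, 0).

(-4.0000, 0).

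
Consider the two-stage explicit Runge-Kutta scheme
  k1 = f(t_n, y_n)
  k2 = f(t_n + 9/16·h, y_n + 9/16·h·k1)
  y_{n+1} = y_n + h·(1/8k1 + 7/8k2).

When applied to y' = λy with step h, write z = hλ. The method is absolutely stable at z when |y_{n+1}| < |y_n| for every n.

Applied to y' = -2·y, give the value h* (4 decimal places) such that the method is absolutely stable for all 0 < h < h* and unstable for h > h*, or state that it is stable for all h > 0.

Test eqn y'=λy, z=hλ:
  k1=λy_n ⇒ h·k1=z·y_n;  k2=λ(1+9/16z)y_n ⇒ h·k2=z(1+9/16z)y_n
  y_{n+1}/y_n = 1 + 1/8z + 7/8z(1+9/16z) = 1 + z + 63/128z²
  so R(z) = 1 + z + 63/128z².

Need |R(x)|<1, x<0.
x=-0.66: |R|=0.5544
R=1: x+63/128x²=0 ⇒ x=−128/63=-2.0317; min R=1−1/(4·63/128)=0.4921>−1
Confirm numerically:
  x=-1.579: |R|=0.64814 <1
  x=-1.240: |R|=0.51679 <1
  x=-1.159: |R|=0.50215 <1
  x=-0.873: |R|=0.50211 <1
  x=-2.622: |R|=1.76173 >1
  x=-2.531: |R|=1.62193 >1
So |R|<1 on (-2.0317, 0).

(-2.0317,0); λ=-2 ⇒ h* = (128/63)/2 = 1.0159.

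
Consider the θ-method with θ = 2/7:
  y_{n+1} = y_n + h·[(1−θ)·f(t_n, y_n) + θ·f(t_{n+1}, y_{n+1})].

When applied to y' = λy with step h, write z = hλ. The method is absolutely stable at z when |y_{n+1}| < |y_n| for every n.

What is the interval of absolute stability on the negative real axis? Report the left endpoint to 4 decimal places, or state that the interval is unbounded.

z∈(-4.6667,0).

On y'=λy, z=hλ:
  y_{n+1} = y_n + z·[5/7·y_n + 2/7·y_{n+1}] ⇒ (1 − 2/7z)y_{n+1} = (1 + 5/7z)y_n
  ⇒ R(z) = (1 + 5/7z)/(1 − 2/7z).

Solve |R(x)|<1 on ℝ⁻.
x=-1.52: |R|=0.0598
R=−1: 1+5/7x = −1+2/7x ⇒ -3/7x=2 ⇒ x=2/(-3/7)=-4.6667
Confirm numerically:
  x=-4.504: |R|=0.96952 <1
  x=-3.964: |R|=0.85879 <1
  x=-3.836: |R|=0.83015 <1
  x=-4.994: |R|=1.05781 >1
  x=-4.968: |R|=1.05338 >1
Interval (-4.6667, 0).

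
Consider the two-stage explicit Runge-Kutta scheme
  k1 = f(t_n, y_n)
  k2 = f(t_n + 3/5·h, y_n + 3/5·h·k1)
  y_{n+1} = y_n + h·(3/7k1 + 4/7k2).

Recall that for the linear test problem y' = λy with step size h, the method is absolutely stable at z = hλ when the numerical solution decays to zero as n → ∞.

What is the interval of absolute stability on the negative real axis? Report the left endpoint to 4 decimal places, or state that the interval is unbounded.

On y'=λy, z=hλ:
  k1=λy_n ⇒ h·k1=z·y_n;  k2=λ(1+3/5z)y_n ⇒ h·k2=z(1+3/5z)y_n
  y_{n+1}/y_n = 1 + 3/7z + 4/7z(1+3/5z) = 1 + z + 12/35z²
  ⇒ R(z) = 1 + z + 12/35z².

Find x<0 with |R(x)|<1.
x=-1.71: |R|=0.2925
R=1: x+12/35x²=0 ⇒ x=−35/12=-2.9167; min R=1−1/(4·12/35)=0.2708>−1
Confirm numerically:
  x=-2.844: |R|=0.92914 <1
  x=-2.411: |R|=0.58200 <1
  x=-1.700: |R|=0.29086 <1
  x=-1.341: |R|=0.27555 <1
  x=-3.386: |R|=1.54486 >1
  x=-3.268: |R|=1.39365 >1
  x=-3.206: |R|=1.31804 >1
Stable set (-2.9167, 0).

(-2.9167, 0).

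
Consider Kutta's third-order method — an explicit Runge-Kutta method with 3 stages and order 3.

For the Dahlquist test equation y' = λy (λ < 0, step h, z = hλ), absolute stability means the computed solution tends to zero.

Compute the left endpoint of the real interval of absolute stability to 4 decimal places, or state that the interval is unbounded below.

z* = -2.5127.

With y'=λy (z=hλ):
  order 3, 3-stage ⇒ R(z)=1+z+z^2/2+z^3/6
  (e.g. R(-1.43)=0.10508, |R|=0.10508)

Boundary: |R(x)|=1, x<0.
x=-1.43: |R|=0.1051
|R(-2.82)|=1.5814 |R(-2.74)|=1.4147 |R(-1.42)|=0.1110
Bisect:
  x_lo=-2.9344 |R|=1.8402  x_hi=-0.3913 |R|=0.6753
  mid=-1.66285 |R|=0.04663 →hi
  mid=-2.29862 |R|=0.68098 →hi
  mid=-2.61650 |R|=1.17893 →lo
  mid=-2.45756 |R|=0.91154 →hi
  mid=-2.53703 |R|=1.04038 →lo
  mid=-2.49730 |R|=0.97478 →hi
  mid=-2.51717 |R|=1.00728 →lo
  ...
  [-2.51282,-2.51266] ⇒ x*=-2.5127
So |R|<1 on (-2.5127, 0).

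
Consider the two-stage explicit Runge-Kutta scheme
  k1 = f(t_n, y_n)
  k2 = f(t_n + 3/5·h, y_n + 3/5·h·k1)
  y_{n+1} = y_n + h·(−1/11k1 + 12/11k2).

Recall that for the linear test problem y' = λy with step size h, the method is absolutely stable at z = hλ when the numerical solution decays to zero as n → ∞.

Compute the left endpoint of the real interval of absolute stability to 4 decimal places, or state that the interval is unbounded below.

z* = -1.5278.

Test eqn y'=λy, z=hλ:
  k1=λy_n ⇒ h·k1=z·y_n;  k2=λ(1+3/5z)y_n ⇒ h·k2=z(1+3/5z)y_n
  y_{n+1}/y_n = 1 − 1/11z + 12/11z(1+3/5z) = 1 + z + 36/55z²
  R(z) = 1 + z + 36/55z².

Boundary: |R(x)|=1, x<0.
x=-0.6: |R|=0.6356
R=1: x+36/55x²=0 ⇒ x=−55/36=-1.5278; min R=1−1/(4·36/55)=0.6181>−1
Confirm numerically:
  x=-1.401: |R|=0.88374 <1
  x=-1.377: |R|=0.86410 <1
  x=-0.774: |R|=0.61812 <1
  x=-1.745: |R|=1.24811 >1
  x=-1.710: |R|=1.20396 >1
  x=-1.613: |R|=1.08998 >1
Stable set (-1.5278, 0).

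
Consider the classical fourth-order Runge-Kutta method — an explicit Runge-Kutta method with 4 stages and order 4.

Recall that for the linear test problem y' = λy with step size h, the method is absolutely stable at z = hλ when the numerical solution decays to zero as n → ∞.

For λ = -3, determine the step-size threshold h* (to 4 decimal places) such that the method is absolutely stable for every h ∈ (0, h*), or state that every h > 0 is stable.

With y'=λy (z=hλ):
  order 4, 4-stage ⇒ R(z)=1+z+z^2/2+z^3/6+z^4/24
  (e.g. R(-0.83)=0.43893, |R|=0.43893)

Find x<0 with |R(x)|<1.
x=-0.83: |R|=0.4389
|R(-2.24)|=0.4446 |R(-1.01)|=0.3717 |R(-0.63)|=0.5333
Bisect:
  x_lo=-3.3336 |R|=2.1942  x_hi=-0.2482 |R|=0.7802
  mid=-1.79091 |R|=0.28405 →hi
  mid=-2.56226 |R|=0.71261 →hi
  mid=-2.94793 |R|=1.27420 →lo
  mid=-2.75509 |R|=0.95541 →hi
  mid=-2.85151 |R|=1.10451 →lo
  mid=-2.80330 |R|=1.02749 →lo
  mid=-2.77920 |R|=0.99085 →hi
  ...
  [-2.78541,-2.78522] ⇒ x*=-2.7853
Interval (-2.7853, 0).

(-2.7853,0); λ=-3 ⇒ h* = 0.9284.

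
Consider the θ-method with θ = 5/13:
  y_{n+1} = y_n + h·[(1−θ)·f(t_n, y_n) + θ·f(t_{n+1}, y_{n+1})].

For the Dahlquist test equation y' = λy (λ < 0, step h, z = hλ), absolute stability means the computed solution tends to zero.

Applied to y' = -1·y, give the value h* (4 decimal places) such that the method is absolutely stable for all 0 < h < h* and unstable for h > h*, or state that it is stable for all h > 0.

On y'=λy, z=hλ:
  y_{n+1} = y_n + z·[8/13·y_n + 5/13·y_{n+1}] ⇒ (1 − 5/13z)y_{n+1} = (1 + 8/13z)y_n
  Hence R(z) = (1 + 8/13z)/(1 − 5/13z).

Boundary: |R(x)|=1, x<0.
x=-1.22: |R|=0.1696
R=−1: 1+8/13x = −1+5/13x ⇒ -3/13x=2 ⇒ x=2/(-3/13)=-8.6667
Confirm numerically:
  x=-8.185: |R|=0.97320 <1
  x=-6.602: |R|=0.86538 <1
  x=-6.452: |R|=0.85320 <1
  x=-9.194: |R|=1.02683 >1
  x=-9.046: |R|=1.01954 >1
  x=-8.992: |R|=1.01684 >1
So |R|<1 on (-8.6667, 0).

(-8.6667,0); λ=-1 ⇒ h* = (26/3)/1 = 8.6667.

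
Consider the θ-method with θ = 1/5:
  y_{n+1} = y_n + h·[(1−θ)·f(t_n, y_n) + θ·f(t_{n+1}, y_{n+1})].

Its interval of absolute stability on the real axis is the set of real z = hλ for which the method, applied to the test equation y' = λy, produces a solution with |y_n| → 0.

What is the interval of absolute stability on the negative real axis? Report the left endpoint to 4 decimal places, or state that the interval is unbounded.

z∈(-3.3333,0).

With y'=λy (z=hλ):
  y_{n+1} = y_n + z·[4/5·y_n + 1/5·y_{n+1}] ⇒ (1 − 1/5z)y_{n+1} = (1 + 4/5z)y_n
  so R(z) = (1 + 4/5z)/(1 − 1/5z).

Solve |R(x)|<1 on ℝ⁻.
x=-0.36: |R|=0.6642
R=−1: 1+4/5x = −1+1/5x ⇒ -3/5x=2 ⇒ x=2/(-3/5)=-3.3333
Confirm numerically:
  x=-3.198: |R|=0.95048 <1
  x=-2.165: |R|=0.51082 <1
  x=-1.925: |R|=0.38989 <1
  x=-3.448: |R|=1.04072 >1
  x=-3.429: |R|=1.03405 >1
So |R|<1 on (-3.3333, 0).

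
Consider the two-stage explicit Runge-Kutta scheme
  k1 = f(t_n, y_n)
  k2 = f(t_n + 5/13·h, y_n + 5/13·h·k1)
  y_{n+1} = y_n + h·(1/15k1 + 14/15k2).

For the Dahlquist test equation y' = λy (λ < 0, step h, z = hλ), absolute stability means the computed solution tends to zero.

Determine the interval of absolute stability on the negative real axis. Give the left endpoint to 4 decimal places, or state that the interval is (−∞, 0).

(-2.7857, 0).

Test eqn y'=λy, z=hλ:
  k1=λy_n ⇒ h·k1=z·y_n;  k2=λ(1+5/13z)y_n ⇒ h·k2=z(1+5/13z)y_n
  y_{n+1}/y_n = 1 + 1/15z + 14/15z(1+5/13z) = 1 + z + 14/39z²
  Hence R(z) = 1 + z + 14/39z².

Boundary: |R(x)|=1, x<0.
x=-1.26: |R|=0.3099
R=1: x+14/39x²=0 ⇒ x=−39/14=-2.7857; min R=1−1/(4·14/39)=0.3036>−1
Confirm numerically:
  x=-2.736: |R|=0.95117 <1
  x=-1.419: |R|=0.30382 <1
  x=-1.132: |R|=0.32800 <1
  x=-3.229: |R|=1.51382 >1
  x=-3.223: |R|=1.50593 >1
Interval (-2.7857, 0).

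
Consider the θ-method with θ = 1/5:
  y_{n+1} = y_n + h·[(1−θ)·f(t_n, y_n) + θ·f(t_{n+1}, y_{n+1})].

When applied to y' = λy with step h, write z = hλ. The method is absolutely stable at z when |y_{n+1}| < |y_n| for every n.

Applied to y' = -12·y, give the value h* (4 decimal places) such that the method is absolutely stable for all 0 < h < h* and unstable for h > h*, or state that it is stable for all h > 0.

(-3.3333,0); λ=-12 ⇒ h* = (10/3)/12 = 0.2778.

On y'=λy, z=hλ:
  y_{n+1} = y_n + z·[4/5·y_n + 1/5·y_{n+1}] ⇒ (1 − 1/5z)y_{n+1} = (1 + 4/5z)y_n
  so R(z) = (1 + 4/5z)/(1 − 1/5z).

Boundary: |R(x)|=1, x<0.
x=-1.14: |R|=0.0717
R=−1: 1+4/5x = −1+1/5x ⇒ -3/5x=2 ⇒ x=2/(-3/5)=-3.3333
Confirm numerically:
  x=-3.278: |R|=0.97995 <1
  x=-2.017: |R|=0.43722 <1
  x=-1.993: |R|=0.42500 <1
  x=-3.475: |R|=1.05015 >1
  x=-3.366: |R|=1.01171 >1
Stable set (-3.3333, 0).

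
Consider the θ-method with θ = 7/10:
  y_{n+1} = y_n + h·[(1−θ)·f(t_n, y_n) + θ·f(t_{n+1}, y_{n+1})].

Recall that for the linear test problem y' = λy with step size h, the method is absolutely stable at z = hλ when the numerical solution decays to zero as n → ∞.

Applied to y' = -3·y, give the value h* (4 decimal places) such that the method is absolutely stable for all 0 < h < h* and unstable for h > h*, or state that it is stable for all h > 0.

With y'=λy (z=hλ):
  y_{n+1} = y_n + z·[3/10·y_n + 7/10·y_{n+1}] ⇒ (1 − 7/10z)y_{n+1} = (1 + 3/10z)y_n
  so R(z) = (1 + 3/10z)/(1 − 7/10z).

Boundary: |R(x)|=1, x<0.
x=-1.58: |R|=0.2498
x=-2: |R|=0.1667
x=-10: |R|=0.2500
x=-100: |R|=0.4085
θ=7/10≥1/2 ⇒ |1+3/10x|<|1−7/10x| ∀x<0 ⇒ stable on all of ℝ⁻.

interval (−∞, 0). Any h>0 works for λ=-3.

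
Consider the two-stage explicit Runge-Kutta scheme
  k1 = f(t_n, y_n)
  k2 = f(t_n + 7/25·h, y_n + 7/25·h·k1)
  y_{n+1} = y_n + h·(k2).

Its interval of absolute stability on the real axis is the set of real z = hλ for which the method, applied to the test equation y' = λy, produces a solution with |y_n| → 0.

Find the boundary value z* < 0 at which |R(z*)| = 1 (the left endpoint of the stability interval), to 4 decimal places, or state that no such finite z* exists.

left endpoint -3.5714.

On y'=λy, z=hλ:
  k1=λy_n ⇒ h·k1=z·y_n;  k2=λ(1+7/25z)y_n ⇒ h·k2=z(1+7/25z)y_n
  y_{n+1}/y_n = 1 + z(1+7/25z) = 1 + z + 7/25z²
  R(z) = 1 + z + 7/25z².

Solve |R(x)|<1 on ℝ⁻.
x=-1.65: |R|=0.1123
R=1: x+7/25x²=0 ⇒ x=−25/7=-3.5714; min R=1−1/(4·7/25)=0.1071>−1
Confirm numerically:
  x=-3.302: |R|=0.75090 <1
  x=-3.028: |R|=0.53926 <1
  x=-2.341: |R|=0.19348 <1
  x=-1.605: |R|=0.11629 <1
  x=-3.956: |R|=1.42598 >1
  x=-3.681: |R|=1.11293 >1
  x=-3.642: |R|=1.07197 >1
Interval (-3.5714, 0).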